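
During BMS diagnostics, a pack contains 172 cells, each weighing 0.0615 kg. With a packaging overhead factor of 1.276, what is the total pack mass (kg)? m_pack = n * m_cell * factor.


m_pack = n * m_cell * overhead = 172 * 0.0615 * 1.276 = 13.50 kg

13.50 kg


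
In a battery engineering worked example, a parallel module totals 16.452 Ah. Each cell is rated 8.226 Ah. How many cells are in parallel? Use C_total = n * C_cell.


n = C_total / C_cell = 16.452 / 8.226 = 2

2


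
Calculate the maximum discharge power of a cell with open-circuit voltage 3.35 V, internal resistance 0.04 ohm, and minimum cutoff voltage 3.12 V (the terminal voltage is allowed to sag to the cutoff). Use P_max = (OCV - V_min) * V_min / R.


dV = OCV - V_min = 0.23 V (so I_max = dV / R)
P_max = dV * V_min / R = 0.23 * 3.12 / 0.04 = 17.94 W

17.94 W


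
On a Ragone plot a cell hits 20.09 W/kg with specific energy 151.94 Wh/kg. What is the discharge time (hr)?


t = E / P = 151.94 / 20.09 = 7.563 hr

7.563 hr


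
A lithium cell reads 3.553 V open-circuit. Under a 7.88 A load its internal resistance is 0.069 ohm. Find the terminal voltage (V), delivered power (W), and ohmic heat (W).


Step 1: V_terminal = OCV - I*R = 3.553 - 7.88 * 0.069 = 3.0093 V
Step 2: P_out = V_terminal * I = 3.0093 * 7.88 = 23.71 W
Step 3: Q = I^2 * R = 7.88^2 * 0.069 = 4.285 W

V=3.0093 V, P=23.71 W, Q=4.285 W


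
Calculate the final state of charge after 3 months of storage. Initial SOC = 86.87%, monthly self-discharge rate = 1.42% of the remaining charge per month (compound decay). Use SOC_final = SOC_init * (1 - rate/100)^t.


Monthly retention factor = 1 - 1.42/100 = 0.9858
Over 3 months: factor^3 = 0.958
SOC_final = 86.87 * 0.958 = 83.22%

83.22%


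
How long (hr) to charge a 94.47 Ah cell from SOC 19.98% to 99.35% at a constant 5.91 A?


Step 1: dSOC = 99.35% - 19.98% = 79.37%
Step 2: delta_Ah = 94.47 * 79.37 / 100 = 74.981 Ah
Step 3: t = 74.981 / 5.91 = 12.69 hr

12.69 hr


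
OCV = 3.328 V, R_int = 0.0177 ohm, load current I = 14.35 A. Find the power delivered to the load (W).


Step 1: V_terminal = OCV - I*R = 3.328 - 14.35 * 0.0177 = 3.074 V
Step 2: P_out = V_terminal * I = 3.074 * 14.35 = 44.11 W

44.11 W


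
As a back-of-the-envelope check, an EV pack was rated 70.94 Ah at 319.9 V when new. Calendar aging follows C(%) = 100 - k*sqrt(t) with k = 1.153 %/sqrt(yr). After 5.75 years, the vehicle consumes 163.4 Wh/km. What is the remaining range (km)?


Step 1: capacity retention = 100 - 1.153 * sqrt(5.75) = 100 - 1.153 * 2.3979 = 97.235%
Step 2: C_now = 70.94 * 97.235/100 = 68.979 Ah
Step 3: E_pack = V * C_now = 319.9 * 68.979 = 22066 Wh
Step 4: range = E_pack / consumption = 22066 / 163.4 = 135.0 km

135.0 km


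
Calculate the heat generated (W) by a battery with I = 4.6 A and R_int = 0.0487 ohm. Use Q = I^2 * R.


I^2 = 21.16
Q = 21.16 * 0.0487 = 1.030 W

1.030 W


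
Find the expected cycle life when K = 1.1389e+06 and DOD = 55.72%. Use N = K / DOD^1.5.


DOD^1.5 = 415.93
N = K / DOD^1.5 = 1.1389e+06 / 415.93 = 2738

2738 cycles


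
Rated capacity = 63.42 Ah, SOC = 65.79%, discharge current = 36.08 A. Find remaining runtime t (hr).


Step 1: remaining = SOC/100 * C_total = 65.79/100 * 63.42 = 41.724 Ah
Step 2: t = remaining / I = 41.724 / 36.08 = 1.156 hr

1.156 hr


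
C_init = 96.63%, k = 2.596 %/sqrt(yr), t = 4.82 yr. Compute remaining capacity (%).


sqrt(t) = sqrt(4.82) = 2.1954
C_final = 96.63 - 2.596 * 2.1954 = 90.93%

90.93%


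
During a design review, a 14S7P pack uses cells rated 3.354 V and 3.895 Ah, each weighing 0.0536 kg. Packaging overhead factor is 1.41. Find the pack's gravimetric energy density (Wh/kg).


Step 1: V_pack = 14 * 3.354 = 46.956 V
Step 2: C_pack = 7 * 3.895 = 27.265 Ah
Step 3: E_pack = V_pack * C_pack = 46.956 * 27.265 = 1280.3 Wh
Step 4: m_pack = 14 * 7 * 0.0536 * 1.41 = 7.4064 kg
Step 5: ED = E_pack / m_pack = 1280.3 / 7.4064 = 172.9 Wh/kg

172.9 Wh/kg


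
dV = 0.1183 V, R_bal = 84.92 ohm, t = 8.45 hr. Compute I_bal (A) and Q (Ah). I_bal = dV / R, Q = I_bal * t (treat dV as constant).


First, Ohm's law: I_bal = 0.1183 V / 84.92 ohm = 0.0013931 A
Then Q = I * t = 0.0013931 A * 8.45 hr = 0.01177 Ah

I=0.0013931 A, Q=0.01177 Ah


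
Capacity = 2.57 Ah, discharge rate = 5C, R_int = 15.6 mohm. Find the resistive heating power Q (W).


Convert: R = 15.6 mohm = 0.0156 ohm
Step 1: I = C_rate * capacity = 5 * 2.57 = 12.85 A
Step 2: Q = I^2 * R = 12.85^2 * 0.0156 = 165.12 * 0.0156 = 2.576 W

2.576 W


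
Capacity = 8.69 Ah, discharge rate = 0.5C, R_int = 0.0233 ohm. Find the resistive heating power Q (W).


Step 1: I = C_rate * capacity = 0.5 * 8.69 = 4.345 A
Step 2: Q = I^2 * R = 4.345^2 * 0.0233 = 18.879 * 0.0233 = 0.4399 W

0.4399 W


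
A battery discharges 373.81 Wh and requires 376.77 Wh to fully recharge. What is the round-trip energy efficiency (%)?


Round-trip efficiency = 373.81/376.77 * 100% = 99.21%

99.21%


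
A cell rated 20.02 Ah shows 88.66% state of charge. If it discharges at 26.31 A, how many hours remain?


Step 1: remaining = SOC/100 * C_total = 88.66/100 * 20.02 = 17.75 Ah
Step 2: t = remaining / I = 17.75 / 26.31 = 0.6746 hr

0.6746 hr


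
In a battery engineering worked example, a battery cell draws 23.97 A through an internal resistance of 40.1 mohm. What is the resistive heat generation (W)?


Convert: R = 40.1 mohm = 0.0401 ohm
I^2 = 574.56
Q = 574.56 * 0.0401 = 23.04 W

23.04 W


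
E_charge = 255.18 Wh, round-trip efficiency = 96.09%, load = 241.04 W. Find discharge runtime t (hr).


Step 1: E_discharge = eta/100 * E_charge = 96.09/100 * 255.18 = 245.2 Wh
Step 2: t = E_discharge / P = 245.2 / 241.04 = 1.017 hr

1.017 hr


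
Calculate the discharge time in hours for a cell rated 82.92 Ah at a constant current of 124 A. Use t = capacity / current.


t = capacity / current = 82.92 / 124 = 0.6687 hr

0.6687 hr


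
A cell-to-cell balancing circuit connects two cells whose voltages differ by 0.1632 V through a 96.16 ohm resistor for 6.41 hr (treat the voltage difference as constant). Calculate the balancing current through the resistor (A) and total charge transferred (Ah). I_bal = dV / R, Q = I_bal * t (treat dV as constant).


First, Ohm's law: I_bal = 0.1632 V / 96.16 ohm = 0.0016972 A
Then Q = I * t = 0.0016972 A * 6.41 hr = 0.01088 Ah

I=0.0016972 A, Q=0.01088 Ah


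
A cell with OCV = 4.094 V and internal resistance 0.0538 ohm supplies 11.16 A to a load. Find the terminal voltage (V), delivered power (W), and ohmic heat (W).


Step 1: V_terminal = OCV - I*R = 4.094 - 11.16 * 0.0538 = 3.4936 V
Step 2: P_out = V_terminal * I = 3.4936 * 11.16 = 38.99 W
Step 3: Q = I^2 * R = 11.16^2 * 0.0538 = 6.701 W

V=3.4936 V, P=38.99 W, Q=6.701 W


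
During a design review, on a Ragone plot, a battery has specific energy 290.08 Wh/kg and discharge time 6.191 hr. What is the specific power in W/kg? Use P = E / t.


P_specific = E / t = 290.08 / 6.191 = 46.86 W/kg

46.86 W/kg


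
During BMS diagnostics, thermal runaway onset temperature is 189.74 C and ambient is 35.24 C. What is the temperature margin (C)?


margin = T_onset - T_ambient = 189.74 - 35.24 = 154.5 C

154.5 C


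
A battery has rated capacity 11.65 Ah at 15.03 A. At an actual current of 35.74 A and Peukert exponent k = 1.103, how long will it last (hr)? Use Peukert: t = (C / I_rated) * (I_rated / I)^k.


t_rated = C / I_rated = 11.65 / 15.03 = 0.77512 hr
(I_rated/I)^k = (0.42054)^1.103 = 0.38464
t = t_rated * (I_rated/I)^k = 0.77512 * 0.38464 = 0.2981 hr

0.2981 hr


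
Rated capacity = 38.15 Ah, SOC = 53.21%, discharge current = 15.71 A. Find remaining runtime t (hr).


Step 1: remaining = SOC/100 * C_total = 53.21/100 * 38.15 = 20.3 Ah
Step 2: t = remaining / I = 20.3 / 15.71 = 1.292 hr

1.292 hr


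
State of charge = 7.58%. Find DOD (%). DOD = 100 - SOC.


Complement of SOC: DOD = 100% - 7.58% = 92.42%

92.42%


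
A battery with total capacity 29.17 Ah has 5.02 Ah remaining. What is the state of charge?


SOC% = 5.02 / 29.17 * 100 = 17.21%

17.21%


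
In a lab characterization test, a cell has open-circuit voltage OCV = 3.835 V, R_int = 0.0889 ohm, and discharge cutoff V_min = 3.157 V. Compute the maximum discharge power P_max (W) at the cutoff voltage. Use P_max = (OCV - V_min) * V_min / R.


P_max = (OCV - V_min) * V_min / R = (3.835 - 3.157) * 3.157 / 0.0889 = 0.678 * 3.157 / 0.0889 = 24.08 W

24.08 W


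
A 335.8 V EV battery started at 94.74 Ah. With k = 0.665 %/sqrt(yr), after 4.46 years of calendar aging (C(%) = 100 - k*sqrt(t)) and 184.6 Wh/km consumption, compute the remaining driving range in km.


Step 1: capacity retention = 100 - 0.665 * sqrt(4.46) = 100 - 0.665 * 2.1119 = 98.596%
Step 2: C_now = 94.74 * 98.596/100 = 93.41 Ah
Step 3: E_pack = V * C_now = 335.8 * 93.41 = 31367 Wh
Step 4: range = E_pack / consumption = 31367 / 184.6 = 169.9 km

169.9 km


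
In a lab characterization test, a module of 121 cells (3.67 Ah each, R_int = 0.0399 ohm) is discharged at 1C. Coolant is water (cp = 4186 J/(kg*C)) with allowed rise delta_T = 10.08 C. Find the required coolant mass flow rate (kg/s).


Step 1: I = 1 * 3.67 = 3.67 A
Step 2: Q_cell = I^2 * R = 3.67^2 * 0.0399 = 0.53741 W
Step 3: Q_total = 121 * 0.53741 = 65.027 W
Step 4: m_dot = Q_total / (cp * dT) = 65.027 / (4186 * 10.08) = 0.001541 kg/s

0.001541 kg/s


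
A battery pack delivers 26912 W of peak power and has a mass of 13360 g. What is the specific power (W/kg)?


Convert: m = 13360 g = 13.36 kg
Specific power = 26912 W / 13.36 kg = 2014 W/kg

2014 W/kg


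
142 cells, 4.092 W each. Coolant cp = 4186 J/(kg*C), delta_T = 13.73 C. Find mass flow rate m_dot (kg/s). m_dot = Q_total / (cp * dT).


Step 1: Total heat Q = 142 * 4.092 W = 581.06 W
Step 2: denom = cp * dT = 4186 * 13.73 = 57474
Step 3: m_dot = 581.06 / 57474 = 0.01011 kg/s

0.01011 kg/s


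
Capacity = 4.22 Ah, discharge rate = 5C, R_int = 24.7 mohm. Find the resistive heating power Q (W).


Convert: R = 24.7 mohm = 0.0247 ohm
Step 1: I = C_rate * capacity = 5 * 4.22 = 21.1 A
Step 2: Q = I^2 * R = 21.1^2 * 0.0247 = 445.21 * 0.0247 = 11.00 W

11.00 W


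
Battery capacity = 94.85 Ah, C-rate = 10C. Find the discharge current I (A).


I = C_rate * capacity = 10 * 94.85 = 948.5 A

948.5 A


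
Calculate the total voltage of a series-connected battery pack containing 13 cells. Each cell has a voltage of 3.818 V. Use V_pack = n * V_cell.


V_pack = n * V_cell = 13 * 3.818 = 49.634 V

49.634 V


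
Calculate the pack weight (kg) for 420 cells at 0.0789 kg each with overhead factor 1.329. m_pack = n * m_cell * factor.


m_pack = n * m_cell * overhead = 420 * 0.0789 * 1.329 = 44.04 kg

44.04 kg


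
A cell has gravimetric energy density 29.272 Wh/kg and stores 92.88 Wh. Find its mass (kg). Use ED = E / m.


m = E / ED = 92.88 / 29.272 = 3.173 kg

3.173 kg


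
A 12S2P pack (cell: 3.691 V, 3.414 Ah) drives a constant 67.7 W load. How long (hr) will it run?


Step 1: E_pack = Ns * V_cell * Np * C_cell = 12 * 3.691 * 2 * 3.414 = 302.43 Wh
Step 2: t = E_pack / P = 302.43 / 67.7 = 4.467 hr

4.467 hr


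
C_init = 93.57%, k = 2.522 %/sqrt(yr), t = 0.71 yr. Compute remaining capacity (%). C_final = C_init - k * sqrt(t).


Step 1: sqrt(0.71 yr) = 0.84261
Step 2: drop = 2.522 * 0.84261 = 2.1251
Step 3: C_final = 93.57 - 2.1251 = 91.44%

91.44%


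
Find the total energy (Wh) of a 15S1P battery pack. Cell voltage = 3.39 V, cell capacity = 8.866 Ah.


E = Ns * Vcell * Np * Ccell = 15 * 3.39 * 1 * 8.866 = 450.8 Wh

450.8 Wh


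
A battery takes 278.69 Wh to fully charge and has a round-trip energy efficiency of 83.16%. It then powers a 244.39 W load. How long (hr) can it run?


Step 1: E_discharge = eta/100 * E_charge = 83.16/100 * 278.69 = 231.76 Wh
Step 2: t = E_discharge / P = 231.76 / 244.39 = 0.9483 hr

0.9483 hr


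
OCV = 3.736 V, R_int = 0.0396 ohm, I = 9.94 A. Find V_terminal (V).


V = OCV - I*R = 3.736 - 9.94 * 0.0396 = 3.342 V

3.342 V


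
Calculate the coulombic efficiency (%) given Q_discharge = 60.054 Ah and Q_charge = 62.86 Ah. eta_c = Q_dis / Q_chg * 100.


Coulombic efficiency = 60.054/62.86 * 100% = 95.54%

95.54%


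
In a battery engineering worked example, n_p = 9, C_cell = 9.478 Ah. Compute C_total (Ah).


Parallel capacities add: 9 * 9.478 Ah = 85.302 Ah

85.302 Ah


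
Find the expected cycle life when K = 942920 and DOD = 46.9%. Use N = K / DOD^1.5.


Step 1: DOD^1.5 = 46.9^1.5 = 321.19
Step 2: N = 942920 / 321.19 = 2936 cycles

2936 cycles


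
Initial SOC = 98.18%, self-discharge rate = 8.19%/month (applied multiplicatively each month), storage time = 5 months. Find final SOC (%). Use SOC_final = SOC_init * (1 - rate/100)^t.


decay = (1 - 8.19/100)^5 = 0.6523
SOC_final = 98.18 * 0.6523 = 64.04%

64.04%


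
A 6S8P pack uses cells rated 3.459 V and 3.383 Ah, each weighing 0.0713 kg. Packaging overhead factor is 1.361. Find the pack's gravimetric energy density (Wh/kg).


Step 1: V_pack = 6 * 3.459 = 20.754 V
Step 2: C_pack = 8 * 3.383 = 27.064 Ah
Step 3: E_pack = V_pack * C_pack = 20.754 * 27.064 = 561.69 Wh
Step 4: m_pack = 6 * 8 * 0.0713 * 1.361 = 4.6579 kg
Step 5: ED = E_pack / m_pack = 561.69 / 4.6579 = 120.6 Wh/kg

120.6 Wh/kg


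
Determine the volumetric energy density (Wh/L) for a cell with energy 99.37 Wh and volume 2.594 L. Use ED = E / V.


ED = E / V = 99.37 / 2.594 = 38.31 Wh/L

38.31 Wh/L


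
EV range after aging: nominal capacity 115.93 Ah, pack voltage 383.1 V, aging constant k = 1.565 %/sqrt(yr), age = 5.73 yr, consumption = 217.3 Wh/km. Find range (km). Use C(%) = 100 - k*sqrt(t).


Step 1: capacity retention = 100 - 1.565 * sqrt(5.73) = 100 - 1.565 * 2.3937 = 96.254%
Step 2: C_now = 115.93 * 96.254/100 = 111.59 Ah
Step 3: E_pack = V * C_now = 383.1 * 111.59 = 42750 Wh
Step 4: range = E_pack / consumption = 42750 / 217.3 = 196.7 km

196.7 km


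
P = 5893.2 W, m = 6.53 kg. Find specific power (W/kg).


SP = P / m = 5893.2 / 6.53 = 902.5 W/kg

902.5 W/kg


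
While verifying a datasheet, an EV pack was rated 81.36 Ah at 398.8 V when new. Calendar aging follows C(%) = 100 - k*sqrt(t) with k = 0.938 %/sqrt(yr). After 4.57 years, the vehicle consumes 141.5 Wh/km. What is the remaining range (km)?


Step 1: capacity retention = 100 - 0.938 * sqrt(4.57) = 100 - 0.938 * 2.1378 = 97.995%
Step 2: C_now = 81.36 * 97.995/100 = 79.729 Ah
Step 3: E_pack = V * C_now = 398.8 * 79.729 = 31796 Wh
Step 4: range = E_pack / consumption = 31796 / 141.5 = 224.7 km

224.7 km


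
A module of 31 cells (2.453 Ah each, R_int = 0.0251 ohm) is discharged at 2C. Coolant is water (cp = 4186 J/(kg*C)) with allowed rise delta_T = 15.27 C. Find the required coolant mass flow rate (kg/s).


Step 1: I = 2 * 2.453 = 4.906 A
Step 2: Q_cell = I^2 * R = 4.906^2 * 0.0251 = 0.60413 W
Step 3: Q_total = 31 * 0.60413 = 18.728 W
Step 4: m_dot = Q_total / (cp * dT) = 18.728 / (4186 * 15.27) = 2.930e-04 kg/s

2.930e-04 kg/s


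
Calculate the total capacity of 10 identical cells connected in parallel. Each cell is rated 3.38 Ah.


Parallel capacities add: 10 * 3.38 Ah = 33.8 Ah

33.8 Ah


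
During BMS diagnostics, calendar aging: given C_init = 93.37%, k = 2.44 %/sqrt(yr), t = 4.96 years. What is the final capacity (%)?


Step 1: sqrt(4.96 yr) = 2.2271
Step 2: drop = 2.44 * 2.2271 = 5.4341
Step 3: C_final = 93.37 - 5.4341 = 87.94%

87.94%


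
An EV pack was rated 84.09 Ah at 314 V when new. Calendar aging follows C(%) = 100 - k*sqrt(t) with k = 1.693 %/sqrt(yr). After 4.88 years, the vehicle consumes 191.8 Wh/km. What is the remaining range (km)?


Step 1: capacity retention = 100 - 1.693 * sqrt(4.88) = 100 - 1.693 * 2.2091 = 96.26%
Step 2: C_now = 84.09 * 96.26/100 = 80.945 Ah
Step 3: E_pack = V * C_now = 314 * 80.945 = 25417 Wh
Step 4: range = E_pack / consumption = 25417 / 191.8 = 132.5 km

132.5 km


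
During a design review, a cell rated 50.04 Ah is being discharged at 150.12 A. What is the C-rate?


C_rate = I / capacity = 150.12 / 50.04 = 3C

3C


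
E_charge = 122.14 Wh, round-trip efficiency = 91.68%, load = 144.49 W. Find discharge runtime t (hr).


Step 1: E_discharge = eta/100 * E_charge = 91.68/100 * 122.14 = 111.98 Wh
Step 2: t = E_discharge / P = 111.98 / 144.49 = 0.7750 hr

0.7750 hr


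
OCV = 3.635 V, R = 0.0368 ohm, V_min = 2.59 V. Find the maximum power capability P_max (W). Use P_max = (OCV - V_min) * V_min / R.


P_max = (OCV - V_min) * V_min / R = (3.635 - 2.59) * 2.59 / 0.0368 = 1.045 * 2.59 / 0.0368 = 73.55 W

73.55 W


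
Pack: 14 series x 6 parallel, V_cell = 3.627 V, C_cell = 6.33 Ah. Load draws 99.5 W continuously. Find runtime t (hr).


Step 1: E_pack = Ns * V_cell * Np * C_cell = 14 * 3.627 * 6 * 6.33 = 1928.5 Wh
Step 2: t = E_pack / P = 1928.5 / 99.5 = 19.38 hr

19.38 hr


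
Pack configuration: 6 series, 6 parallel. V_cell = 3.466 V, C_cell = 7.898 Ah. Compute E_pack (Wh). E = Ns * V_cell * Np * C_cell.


E = Ns * Vcell * Np * Ccell = 6 * 3.466 * 6 * 7.898 = 985.5 Wh

985.5 Wh


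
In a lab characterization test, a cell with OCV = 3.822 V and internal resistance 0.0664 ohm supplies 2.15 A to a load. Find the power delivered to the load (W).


Step 1: V_terminal = OCV - I*R = 3.822 - 2.15 * 0.0664 = 3.6792 V
Step 2: P_out = V_terminal * I = 3.6792 * 2.15 = 7.910 W

7.910 W


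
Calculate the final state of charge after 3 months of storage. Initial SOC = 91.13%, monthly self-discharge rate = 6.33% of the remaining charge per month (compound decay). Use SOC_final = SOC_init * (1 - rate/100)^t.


Monthly retention factor = 1 - 6.33/100 = 0.9367
Over 3 months: factor^3 = 0.82187
SOC_final = 91.13 * 0.82187 = 74.90%

74.90%


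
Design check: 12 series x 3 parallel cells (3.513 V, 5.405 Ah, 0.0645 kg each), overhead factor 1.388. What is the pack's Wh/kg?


Step 1: V_pack = 12 * 3.513 = 42.156 V
Step 2: C_pack = 3 * 5.405 = 16.215 Ah
Step 3: E_pack = V_pack * C_pack = 42.156 * 16.215 = 683.56 Wh
Step 4: m_pack = 12 * 3 * 0.0645 * 1.388 = 3.2229 kg
Step 5: ED = E_pack / m_pack = 683.56 / 3.2229 = 212.1 Wh/kg

212.1 Wh/kg


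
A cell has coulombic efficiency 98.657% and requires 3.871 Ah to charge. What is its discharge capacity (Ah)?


Q_dis = eta/100 * Q_chg = 98.657/100 * 3.871 = 3.819 Ah

3.819 Ah


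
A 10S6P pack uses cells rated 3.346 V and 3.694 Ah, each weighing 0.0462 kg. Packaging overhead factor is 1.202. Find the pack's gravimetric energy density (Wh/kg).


Step 1: V_pack = 10 * 3.346 = 33.46 V
Step 2: C_pack = 6 * 3.694 = 22.164 Ah
Step 3: E_pack = V_pack * C_pack = 33.46 * 22.164 = 741.61 Wh
Step 4: m_pack = 10 * 6 * 0.0462 * 1.202 = 3.3319 kg
Step 5: ED = E_pack / m_pack = 741.61 / 3.3319 = 222.6 Wh/kg

222.6 Wh/kg


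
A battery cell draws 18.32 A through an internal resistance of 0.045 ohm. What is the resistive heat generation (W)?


Q = I^2 * R = 18.32^2 * 0.045 = 15.10 W

15.10 W


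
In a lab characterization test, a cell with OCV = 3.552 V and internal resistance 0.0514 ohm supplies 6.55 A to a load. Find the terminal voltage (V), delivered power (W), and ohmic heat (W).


Step 1: V_terminal = OCV - I*R = 3.552 - 6.55 * 0.0514 = 3.2153 V
Step 2: P_out = V_terminal * I = 3.2153 * 6.55 = 21.06 W
Step 3: Q = I^2 * R = 6.55^2 * 0.0514 = 2.205 W

V=3.2153 V, P=21.06 W, Q=2.205 W


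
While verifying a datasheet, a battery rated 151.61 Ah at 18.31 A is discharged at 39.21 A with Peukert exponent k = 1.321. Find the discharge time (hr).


Step 1: t_rated = C / I_rated = 151.61 / 18.31 = 8.2802 hr
Step 2: ratio = 18.31 / 39.21 = 0.46697
Step 3: ratio^k = 0.46697^1.321 = 0.3657
Step 4: t = t_rated * ratio^k = 8.2802 * 0.3657 = 3.028 hr

3.028 hr


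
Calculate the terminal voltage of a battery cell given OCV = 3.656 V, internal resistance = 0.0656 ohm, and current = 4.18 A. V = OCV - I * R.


IR drop = 4.18 * 0.0656 = 0.27421 V
V = 3.656 - 0.27421 = 3.382 V

3.382 V


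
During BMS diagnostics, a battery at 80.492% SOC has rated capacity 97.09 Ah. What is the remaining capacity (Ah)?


remaining = SOC / 100 * total = 80.492 / 100 * 97.09 = 78.15 Ah

78.15 Ah


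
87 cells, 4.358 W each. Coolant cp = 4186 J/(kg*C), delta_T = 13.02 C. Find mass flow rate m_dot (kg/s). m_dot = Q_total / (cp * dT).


Step 1: Total heat Q = 87 * 4.358 W = 379.15 W
Step 2: denom = cp * dT = 4186 * 13.02 = 54502
Step 3: m_dot = 379.15 / 54502 = 0.006957 kg/s

0.006957 kg/s


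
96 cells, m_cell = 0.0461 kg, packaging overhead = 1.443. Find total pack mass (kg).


m_pack = n * m_cell * overhead = 96 * 0.0461 * 1.443 = 6.386 kg

6.386 kg


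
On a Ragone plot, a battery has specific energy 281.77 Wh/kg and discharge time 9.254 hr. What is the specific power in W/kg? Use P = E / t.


P_specific = E / t = 281.77 / 9.254 = 30.45 W/kg

30.45 W/kg


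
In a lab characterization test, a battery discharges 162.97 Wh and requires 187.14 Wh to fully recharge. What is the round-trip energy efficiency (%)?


Round-trip efficiency = 162.97/187.14 * 100% = 87.08%

87.08%


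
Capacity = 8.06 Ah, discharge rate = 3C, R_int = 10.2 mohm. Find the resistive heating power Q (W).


Convert: R = 10.2 mohm = 0.0102 ohm
Step 1: I = C_rate * capacity = 3 * 8.06 = 24.18 A
Step 2: Q = I^2 * R = 24.18^2 * 0.0102 = 584.67 * 0.0102 = 5.964 W

5.964 W


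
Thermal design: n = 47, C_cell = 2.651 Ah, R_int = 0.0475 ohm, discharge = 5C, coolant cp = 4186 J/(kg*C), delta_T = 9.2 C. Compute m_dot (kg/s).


Step 1: I = 5 * 2.651 = 13.255 A
Step 2: Q_cell = I^2 * R = 13.255^2 * 0.0475 = 8.3455 W
Step 3: Q_total = 47 * 8.3455 = 392.24 W
Step 4: m_dot = Q_total / (cp * dT) = 392.24 / (4186 * 9.2) = 0.01019 kg/s

0.01019 kg/s


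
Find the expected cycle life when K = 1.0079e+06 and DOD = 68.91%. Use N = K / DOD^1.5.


Step 1: DOD^1.5 = 68.91^1.5 = 572.04
Step 2: N = 1.0079e+06 / 572.04 = 1762 cycles

1762 cycles


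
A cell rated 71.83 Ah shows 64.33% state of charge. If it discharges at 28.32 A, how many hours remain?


Step 1: remaining = SOC/100 * C_total = 64.33/100 * 71.83 = 46.208 Ah
Step 2: t = remaining / I = 46.208 / 28.32 = 1.632 hr

1.632 hr


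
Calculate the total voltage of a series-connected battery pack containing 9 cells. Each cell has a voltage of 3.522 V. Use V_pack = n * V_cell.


V_pack = n * V_cell = 9 * 3.522 = 31.698 V

31.698 V


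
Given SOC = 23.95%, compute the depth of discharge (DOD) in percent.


DOD = 100 - SOC = 100 - 23.95 = 76.05%

76.05%


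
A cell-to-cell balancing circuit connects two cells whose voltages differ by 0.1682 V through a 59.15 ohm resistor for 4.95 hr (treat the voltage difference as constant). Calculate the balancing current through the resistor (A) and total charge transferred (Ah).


First, Ohm's law: I_bal = 0.1682 V / 59.15 ohm = 0.0028436 A
Then Q = I * t = 0.0028436 A * 4.95 hr = 0.01408 Ah

I=0.0028436 A, Q=0.01408 Ah


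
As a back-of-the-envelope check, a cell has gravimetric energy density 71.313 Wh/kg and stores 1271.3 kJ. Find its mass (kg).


Convert: E = 1271.3 kJ = 353.14 Wh
m = E / ED = 353.14 / 71.313 = 4.952 kg

4.952 kg


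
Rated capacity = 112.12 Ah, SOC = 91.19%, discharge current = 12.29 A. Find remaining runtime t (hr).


Step 1: remaining = SOC/100 * C_total = 91.19/100 * 112.12 = 102.24 Ah
Step 2: t = remaining / I = 102.24 / 12.29 = 8.319 hr

8.319 hr


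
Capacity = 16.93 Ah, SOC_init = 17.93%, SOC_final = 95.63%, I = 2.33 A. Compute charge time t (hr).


delta_Ah = 16.93 * (95.63 - 17.93) / 100 = 13.155 Ah
t = delta_Ah / I = 13.155 / 2.33 = 5.646 hr

5.646 hr


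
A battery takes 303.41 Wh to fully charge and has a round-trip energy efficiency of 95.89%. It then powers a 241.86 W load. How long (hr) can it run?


Step 1: E_discharge = eta/100 * E_charge = 95.89/100 * 303.41 = 290.94 Wh
Step 2: t = E_discharge / P = 290.94 / 241.86 = 1.203 hr

1.203 hr


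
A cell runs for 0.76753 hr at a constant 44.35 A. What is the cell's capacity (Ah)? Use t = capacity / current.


C = I * t = 44.35 * 0.76753 = 34.04 Ah

34.04 Ah


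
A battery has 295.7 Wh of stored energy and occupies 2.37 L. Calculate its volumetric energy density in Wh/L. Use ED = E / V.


Volumetric ED = 295.7 Wh / 2.37 L = 124.8 Wh/L

124.8 Wh/L


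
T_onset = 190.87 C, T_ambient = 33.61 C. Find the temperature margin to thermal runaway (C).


Safety margin = 190.87 C - 33.61 C = 157.26 C

157.26 C


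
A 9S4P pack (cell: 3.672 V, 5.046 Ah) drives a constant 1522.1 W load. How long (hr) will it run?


Step 1: E_pack = Ns * V_cell * Np * C_cell = 9 * 3.672 * 4 * 5.046 = 667.04 Wh
Step 2: t = E_pack / P = 667.04 / 1522.1 = 0.4382 hr

0.4382 hr


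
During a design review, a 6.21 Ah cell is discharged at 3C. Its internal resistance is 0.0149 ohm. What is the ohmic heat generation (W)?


Step 1: I = C_rate * capacity = 3 * 6.21 = 18.63 A
Step 2: Q = I^2 * R = 18.63^2 * 0.0149 = 347.08 * 0.0149 = 5.171 W

5.171 W


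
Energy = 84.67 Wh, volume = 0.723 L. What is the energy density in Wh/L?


Volumetric ED = 84.67 Wh / 0.723 L = 117.1 Wh/L

117.1 Wh/L


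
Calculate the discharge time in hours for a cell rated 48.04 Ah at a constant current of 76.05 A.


t = capacity / current = 48.04 / 76.05 = 0.6317 hr

0.6317 hr


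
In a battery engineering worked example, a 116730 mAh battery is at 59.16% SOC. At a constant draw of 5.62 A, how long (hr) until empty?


Convert: C_total = 116730 mAh = 116.73 Ah
Step 1: remaining = SOC/100 * C_total = 59.16/100 * 116.73 = 69.057 Ah
Step 2: t = remaining / I = 69.057 / 5.62 = 12.29 hr

12.29 hr


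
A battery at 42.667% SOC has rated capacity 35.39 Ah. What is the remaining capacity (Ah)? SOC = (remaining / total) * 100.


remaining = SOC / 100 * total = 42.667 / 100 * 35.39 = 15.10 Ah

15.10 Ah


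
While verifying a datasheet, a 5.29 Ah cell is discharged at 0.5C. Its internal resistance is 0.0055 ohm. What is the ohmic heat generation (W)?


Step 1: I = C_rate * capacity = 0.5 * 5.29 = 2.645 A
Step 2: Q = I^2 * R = 2.645^2 * 0.0055 = 6.996 * 0.0055 = 0.03848 W

0.03848 W


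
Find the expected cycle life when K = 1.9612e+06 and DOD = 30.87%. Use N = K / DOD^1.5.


Step 1: DOD^1.5 = 30.87^1.5 = 171.52
Step 2: N = 1.9612e+06 / 171.52 = 11430 cycles

11430 cycles


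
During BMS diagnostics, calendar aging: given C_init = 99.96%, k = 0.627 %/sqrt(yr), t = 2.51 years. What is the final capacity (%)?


sqrt(t) = sqrt(2.51) = 1.5843
C_final = 99.96 - 0.627 * 1.5843 = 98.97%

98.97%


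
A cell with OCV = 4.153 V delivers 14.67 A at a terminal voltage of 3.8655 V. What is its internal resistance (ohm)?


R = (OCV - V) / I = (4.153 - 3.8655) / 14.67 = 0.01960 ohm

0.01960 ohm


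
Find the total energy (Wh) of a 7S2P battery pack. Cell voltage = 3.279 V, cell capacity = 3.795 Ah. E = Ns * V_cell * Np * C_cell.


V_pack = 7 * 3.279 = 22.953 V
C_pack = 2 * 3.795 = 7.59 Ah
E = V_pack * C_pack = 22.953 * 7.59 = 174.2 Wh

174.2 Wh


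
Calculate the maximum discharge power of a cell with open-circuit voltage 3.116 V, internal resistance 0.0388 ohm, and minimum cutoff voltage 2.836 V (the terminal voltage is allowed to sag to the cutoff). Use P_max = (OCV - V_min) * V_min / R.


P_max = (OCV - V_min) * V_min / R = (3.116 - 2.836) * 2.836 / 0.0388 = 0.28 * 2.836 / 0.0388 = 20.47 W

20.47 W


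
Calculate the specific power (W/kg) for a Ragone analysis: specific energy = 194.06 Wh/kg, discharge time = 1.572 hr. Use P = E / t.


P_specific = E / t = 194.06 / 1.572 = 123.4 W/kg

123.4 W/kg


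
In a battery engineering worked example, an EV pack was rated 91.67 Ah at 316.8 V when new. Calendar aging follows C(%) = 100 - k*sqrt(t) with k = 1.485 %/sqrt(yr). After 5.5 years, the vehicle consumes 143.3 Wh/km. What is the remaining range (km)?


Step 1: capacity retention = 100 - 1.485 * sqrt(5.5) = 100 - 1.485 * 2.3452 = 96.517%
Step 2: C_now = 91.67 * 96.517/100 = 88.477 Ah
Step 3: E_pack = V * C_now = 316.8 * 88.477 = 28030 Wh
Step 4: range = E_pack / consumption = 28030 / 143.3 = 195.6 km

195.6 km


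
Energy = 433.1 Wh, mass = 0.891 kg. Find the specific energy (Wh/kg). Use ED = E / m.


ED = E / m = 433.1 / 0.891 = 486.1 Wh/kg

486.1 Wh/kg


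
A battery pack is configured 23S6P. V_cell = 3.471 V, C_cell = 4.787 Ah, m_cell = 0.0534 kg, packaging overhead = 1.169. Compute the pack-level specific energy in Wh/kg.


Step 1: V_pack = 23 * 3.471 = 79.833 V
Step 2: C_pack = 6 * 4.787 = 28.722 Ah
Step 3: E_pack = V_pack * C_pack = 79.833 * 28.722 = 2293 Wh
Step 4: m_pack = 23 * 6 * 0.0534 * 1.169 = 8.6146 kg
Step 5: ED = E_pack / m_pack = 2293 / 8.6146 = 266.2 Wh/kg

266.2 Wh/kg


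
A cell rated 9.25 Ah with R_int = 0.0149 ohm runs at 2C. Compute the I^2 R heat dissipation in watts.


Step 1: I = C_rate * capacity = 2 * 9.25 = 18.5 A
Step 2: Q = I^2 * R = 18.5^2 * 0.0149 = 342.25 * 0.0149 = 5.100 W

5.100 W


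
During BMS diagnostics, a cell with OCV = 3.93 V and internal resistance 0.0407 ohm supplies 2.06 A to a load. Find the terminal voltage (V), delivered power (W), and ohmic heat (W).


Step 1: V_terminal = OCV - I*R = 3.93 - 2.06 * 0.0407 = 3.8462 V
Step 2: P_out = V_terminal * I = 3.8462 * 2.06 = 7.923 W
Step 3: Q = I^2 * R = 2.06^2 * 0.0407 = 0.1727 W

V=3.8462 V, P=7.923 W, Q=0.1727 W


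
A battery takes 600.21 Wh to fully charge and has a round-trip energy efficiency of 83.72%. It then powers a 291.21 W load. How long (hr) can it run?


Step 1: E_discharge = eta/100 * E_charge = 83.72/100 * 600.21 = 502.5 Wh
Step 2: t = E_discharge / P = 502.5 / 291.21 = 1.726 hr

1.726 hr


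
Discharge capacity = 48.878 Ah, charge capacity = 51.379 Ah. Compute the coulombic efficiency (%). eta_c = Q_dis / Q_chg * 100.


eta_c = Q_dis / Q_chg * 100 = 48.878 / 51.379 * 100 = 95.13%

95.13%


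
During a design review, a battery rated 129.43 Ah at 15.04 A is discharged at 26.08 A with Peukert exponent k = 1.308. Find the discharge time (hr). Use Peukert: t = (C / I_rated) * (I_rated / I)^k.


t_rated = C / I_rated = 129.43 / 15.04 = 8.6057 hr
(I_rated/I)^k = (0.57669)^1.308 = 0.48676
t = t_rated * (I_rated/I)^k = 8.6057 * 0.48676 = 4.189 hr

4.189 hr


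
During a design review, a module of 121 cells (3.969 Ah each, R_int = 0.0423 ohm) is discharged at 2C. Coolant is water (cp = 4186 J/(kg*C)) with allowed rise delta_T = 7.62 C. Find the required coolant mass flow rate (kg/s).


Step 1: I = 2 * 3.969 = 7.938 A
Step 2: Q_cell = I^2 * R = 7.938^2 * 0.0423 = 2.6654 W
Step 3: Q_total = 121 * 2.6654 = 322.51 W
Step 4: m_dot = Q_total / (cp * dT) = 322.51 / (4186 * 7.62) = 0.01011 kg/s

0.01011 kg/s


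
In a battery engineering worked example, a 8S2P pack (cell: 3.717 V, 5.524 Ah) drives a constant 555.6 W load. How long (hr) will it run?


Step 1: E_pack = Ns * V_cell * Np * C_cell = 8 * 3.717 * 2 * 5.524 = 328.52 Wh
Step 2: t = E_pack / P = 328.52 / 555.6 = 0.5913 hr

0.5913 hr


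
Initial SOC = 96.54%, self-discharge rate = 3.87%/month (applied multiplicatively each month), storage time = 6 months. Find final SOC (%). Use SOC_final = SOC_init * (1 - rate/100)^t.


decay = (1 - 3.87/100)^6 = 0.78914
SOC_final = 96.54 * 0.78914 = 76.18%

76.18%


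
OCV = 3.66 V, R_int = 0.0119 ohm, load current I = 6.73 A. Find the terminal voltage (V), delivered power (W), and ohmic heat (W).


Step 1: V_terminal = OCV - I*R = 3.66 - 6.73 * 0.0119 = 3.5799 V
Step 2: P_out = V_terminal * I = 3.5799 * 6.73 = 24.09 W
Step 3: Q = I^2 * R = 6.73^2 * 0.0119 = 0.5390 W

V=3.5799 V, P=24.09 W, Q=0.5390 W


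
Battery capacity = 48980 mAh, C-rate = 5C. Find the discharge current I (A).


Convert: capacity = 48980 mAh = 48.98 Ah
I = C_rate * capacity = 5 * 48.98 = 244.9 A

244.9 A


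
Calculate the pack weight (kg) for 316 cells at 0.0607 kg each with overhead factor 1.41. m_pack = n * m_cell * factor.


m_pack = n * m_cell * overhead = 316 * 0.0607 * 1.41 = 27.05 kg

27.05 kg


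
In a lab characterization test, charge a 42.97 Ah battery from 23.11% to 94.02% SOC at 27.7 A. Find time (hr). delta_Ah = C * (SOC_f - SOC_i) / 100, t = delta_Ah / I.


delta_Ah = 42.97 * (94.02 - 23.11) / 100 = 30.47 Ah
t = delta_Ah / I = 30.47 / 27.7 = 1.100 hr

1.100 hr


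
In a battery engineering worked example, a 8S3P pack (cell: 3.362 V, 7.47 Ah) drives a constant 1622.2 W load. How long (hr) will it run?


Step 1: E_pack = Ns * V_cell * Np * C_cell = 8 * 3.362 * 3 * 7.47 = 602.74 Wh
Step 2: t = E_pack / P = 602.74 / 1622.2 = 0.3716 hr

0.3716 hr


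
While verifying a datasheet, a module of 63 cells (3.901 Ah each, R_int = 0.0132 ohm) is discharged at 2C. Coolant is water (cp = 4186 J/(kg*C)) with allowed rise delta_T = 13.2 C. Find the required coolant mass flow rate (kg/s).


Step 1: I = 2 * 3.901 = 7.802 A
Step 2: Q_cell = I^2 * R = 7.802^2 * 0.0132 = 0.8035 W
Step 3: Q_total = 63 * 0.8035 = 50.621 W
Step 4: m_dot = Q_total / (cp * dT) = 50.621 / (4186 * 13.2) = 9.161e-04 kg/s

9.161e-04 kg/s


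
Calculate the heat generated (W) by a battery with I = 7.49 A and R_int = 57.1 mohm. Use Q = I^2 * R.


Convert: R = 57.1 mohm = 0.0571 ohm
I^2 = 56.1
Q = 56.1 * 0.0571 = 3.203 W

3.203 W


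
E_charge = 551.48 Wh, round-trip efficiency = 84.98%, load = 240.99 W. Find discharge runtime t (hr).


Step 1: E_discharge = eta/100 * E_charge = 84.98/100 * 551.48 = 468.65 Wh
Step 2: t = E_discharge / P = 468.65 / 240.99 = 1.945 hr

1.945 hr


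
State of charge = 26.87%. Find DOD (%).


DOD = 100 - SOC = 100 - 26.87 = 73.13%

73.13%


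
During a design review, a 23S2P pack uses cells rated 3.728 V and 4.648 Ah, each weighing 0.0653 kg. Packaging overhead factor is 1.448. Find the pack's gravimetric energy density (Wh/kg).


Step 1: V_pack = 23 * 3.728 = 85.744 V
Step 2: C_pack = 2 * 4.648 = 9.296 Ah
Step 3: E_pack = V_pack * C_pack = 85.744 * 9.296 = 797.08 Wh
Step 4: m_pack = 23 * 2 * 0.0653 * 1.448 = 4.3495 kg
Step 5: ED = E_pack / m_pack = 797.08 / 4.3495 = 183.3 Wh/kg

183.3 Wh/kg


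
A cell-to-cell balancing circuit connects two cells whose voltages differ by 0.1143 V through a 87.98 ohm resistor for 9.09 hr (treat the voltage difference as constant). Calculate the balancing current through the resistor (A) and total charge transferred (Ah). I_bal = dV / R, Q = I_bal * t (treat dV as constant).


I_bal = dV / R = 0.1143 / 87.98 = 0.0012992 A
Q = I_bal * t = 0.0012992 * 9.09 = 0.01181 Ah

I=0.0012992 A, Q=0.01181 Ah


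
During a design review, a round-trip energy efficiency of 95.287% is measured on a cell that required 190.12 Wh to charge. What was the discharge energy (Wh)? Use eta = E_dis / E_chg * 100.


E_dis = eta/100 * E_chg = 95.287/100 * 190.12 = 181.2 Wh

181.2 Wh


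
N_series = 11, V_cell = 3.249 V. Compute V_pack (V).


Series voltages add: 11 * 3.249 V = 35.739 V

35.739 V


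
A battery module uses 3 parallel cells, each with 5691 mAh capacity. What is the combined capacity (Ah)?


Convert: C_cell = 5691 mAh = 5.691 Ah
C_total = 3 * 5.691 = 17.073 Ah

17.073 Ah


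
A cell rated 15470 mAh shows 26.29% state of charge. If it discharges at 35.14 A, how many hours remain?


Convert: C_total = 15470 mAh = 15.47 Ah
Step 1: remaining = SOC/100 * C_total = 26.29/100 * 15.47 = 4.0671 Ah
Step 2: t = remaining / I = 4.0671 / 35.14 = 0.1157 hr

0.1157 hr


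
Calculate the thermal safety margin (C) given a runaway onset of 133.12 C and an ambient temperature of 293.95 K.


Convert: T_ambient = 293.95 K = 20.8 C
margin = 133.12 - 20.8 = 112.32 C

112.32 C


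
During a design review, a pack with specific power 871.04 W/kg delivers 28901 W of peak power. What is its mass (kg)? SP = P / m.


m = P / SP = 28901 / 871.04 = 33.18 kg

33.18 kg


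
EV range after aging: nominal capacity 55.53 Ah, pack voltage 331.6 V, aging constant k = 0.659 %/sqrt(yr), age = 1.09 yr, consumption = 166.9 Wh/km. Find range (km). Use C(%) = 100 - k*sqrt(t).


Step 1: capacity retention = 100 - 0.659 * sqrt(1.09) = 100 - 0.659 * 1.044 = 99.312%
Step 2: C_now = 55.53 * 99.312/100 = 55.148 Ah
Step 3: E_pack = V * C_now = 331.6 * 55.148 = 18287 Wh
Step 4: range = E_pack / consumption = 18287 / 166.9 = 109.6 km

109.6 km


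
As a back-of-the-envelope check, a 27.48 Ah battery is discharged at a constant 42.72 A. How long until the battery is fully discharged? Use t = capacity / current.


Runtime = 27.48 Ah / 42.72 A = 0.6433 hr

0.6433 hr


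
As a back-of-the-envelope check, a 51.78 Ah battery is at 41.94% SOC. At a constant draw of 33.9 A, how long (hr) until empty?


Step 1: remaining = SOC/100 * C_total = 41.94/100 * 51.78 = 21.717 Ah
Step 2: t = remaining / I = 21.717 / 33.9 = 0.6406 hr

0.6406 hr


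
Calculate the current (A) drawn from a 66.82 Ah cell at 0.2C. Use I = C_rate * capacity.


I = C_rate * capacity = 0.2 * 66.82 = 13.364 A

13.364 A


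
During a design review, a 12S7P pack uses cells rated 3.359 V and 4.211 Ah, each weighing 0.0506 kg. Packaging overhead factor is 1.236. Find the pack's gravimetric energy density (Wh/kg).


Step 1: V_pack = 12 * 3.359 = 40.308 V
Step 2: C_pack = 7 * 4.211 = 29.477 Ah
Step 3: E_pack = V_pack * C_pack = 40.308 * 29.477 = 1188.2 Wh
Step 4: m_pack = 12 * 7 * 0.0506 * 1.236 = 5.2535 kg
Step 5: ED = E_pack / m_pack = 1188.2 / 5.2535 = 226.2 Wh/kg

226.2 Wh/kg


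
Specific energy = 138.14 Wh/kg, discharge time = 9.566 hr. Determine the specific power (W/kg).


Specific power = 138.14 Wh/kg / 9.566 hr = 14.44 W/kg

14.44 W/kg


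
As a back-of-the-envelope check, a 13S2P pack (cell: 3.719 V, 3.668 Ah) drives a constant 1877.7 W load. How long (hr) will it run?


Step 1: E_pack = Ns * V_cell * Np * C_cell = 13 * 3.719 * 2 * 3.668 = 354.67 Wh
Step 2: t = E_pack / P = 354.67 / 1877.7 = 0.1889 hr

0.1889 hr


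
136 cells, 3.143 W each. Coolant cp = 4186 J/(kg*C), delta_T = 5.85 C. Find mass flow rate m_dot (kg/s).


Q_total = 136 * 3.143 = 427.45 W
m_dot = Q_total / (cp * dT) = 427.45 / (4186 * 5.85) = 0.01746 kg/s

0.01746 kg/s


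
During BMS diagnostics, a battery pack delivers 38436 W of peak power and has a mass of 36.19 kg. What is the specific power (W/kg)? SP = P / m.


Specific power = 38436 W / 36.19 kg = 1062 W/kg

1062 W/kg


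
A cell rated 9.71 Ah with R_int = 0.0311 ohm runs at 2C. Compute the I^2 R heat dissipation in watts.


Step 1: I = C_rate * capacity = 2 * 9.71 = 19.42 A
Step 2: Q = I^2 * R = 19.42^2 * 0.0311 = 377.14 * 0.0311 = 11.73 W

11.73 W


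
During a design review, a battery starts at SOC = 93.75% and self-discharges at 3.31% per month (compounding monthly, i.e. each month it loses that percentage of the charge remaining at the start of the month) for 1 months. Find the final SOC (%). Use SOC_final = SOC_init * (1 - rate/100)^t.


decay = (1 - 3.31/100)^1 = 0.9669
SOC_final = 93.75 * 0.9669 = 90.65%

90.65%


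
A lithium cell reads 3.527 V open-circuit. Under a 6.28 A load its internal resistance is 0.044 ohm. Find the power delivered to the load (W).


Step 1: V_terminal = OCV - I*R = 3.527 - 6.28 * 0.044 = 3.2507 V
Step 2: P_out = V_terminal * I = 3.2507 * 6.28 = 20.41 W

20.41 W


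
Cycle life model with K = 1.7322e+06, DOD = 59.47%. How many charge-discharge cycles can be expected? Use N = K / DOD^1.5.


DOD^1.5 = 458.61
N = K / DOD^1.5 = 1.7322e+06 / 458.61 = 3777

3777 cycles


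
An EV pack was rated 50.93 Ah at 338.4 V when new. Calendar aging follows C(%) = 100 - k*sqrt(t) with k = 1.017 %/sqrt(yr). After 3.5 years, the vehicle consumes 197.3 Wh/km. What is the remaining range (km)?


Step 1: capacity retention = 100 - 1.017 * sqrt(3.5) = 100 - 1.017 * 1.8708 = 98.097%
Step 2: C_now = 50.93 * 98.097/100 = 49.961 Ah
Step 3: E_pack = V * C_now = 338.4 * 49.961 = 16907 Wh
Step 4: range = E_pack / consumption = 16907 / 197.3 = 85.69 km

85.69 km
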